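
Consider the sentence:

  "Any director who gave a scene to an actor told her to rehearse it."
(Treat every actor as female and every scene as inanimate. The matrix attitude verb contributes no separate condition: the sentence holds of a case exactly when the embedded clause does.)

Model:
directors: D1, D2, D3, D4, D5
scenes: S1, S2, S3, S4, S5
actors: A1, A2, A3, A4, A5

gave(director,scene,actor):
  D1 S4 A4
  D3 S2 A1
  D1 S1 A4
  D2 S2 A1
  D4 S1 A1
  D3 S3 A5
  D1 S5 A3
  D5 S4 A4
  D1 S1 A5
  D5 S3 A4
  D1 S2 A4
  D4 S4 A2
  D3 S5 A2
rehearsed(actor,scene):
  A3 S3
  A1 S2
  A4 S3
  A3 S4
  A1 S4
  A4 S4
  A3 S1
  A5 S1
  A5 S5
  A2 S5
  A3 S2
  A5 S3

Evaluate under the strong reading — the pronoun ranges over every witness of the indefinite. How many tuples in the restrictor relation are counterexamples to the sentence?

"her" takes "an actor" as antecedent and "it" takes "a scene"; both are donkey pronouns co-varying with the restrictor.
Strong reading: for every (d,s,a) with gave(d,s,a), rehearsed(a,s).
Restrictor triples: (D1,S1,A4)→rehearsed(A4,S1) ✗  (D1,S1,A5)→rehearsed(A5,S1) ✓  (D1,S2,A4)→rehearsed(A4,S2) ✗  (D1,S4,A4)→rehearsed(A4,S4) ✓  (D1,S5,A3)→rehearsed(A3,S5) ✗  (D2,S2,A1)→rehearsed(A1,S2) ✓  (D3,S2,A1)→rehearsed(A1,S2) ✓  (D3,S3,A5)→rehearsed(A5,S3) ✓  (D3,S5,A2)→rehearsed(A2,S5) ✓  (D4,S1,A1)→rehearsed(A1,S1) ✗  (D4,S4,A2)→rehearsed(A2,S4) ✗  (D5,S3,A4)→rehearsed(A4,S3) ✓  (D5,S4,A4)→rehearsed(A4,S4) ✓
Counterexamples (restrictor triples failing the scope): 5.

5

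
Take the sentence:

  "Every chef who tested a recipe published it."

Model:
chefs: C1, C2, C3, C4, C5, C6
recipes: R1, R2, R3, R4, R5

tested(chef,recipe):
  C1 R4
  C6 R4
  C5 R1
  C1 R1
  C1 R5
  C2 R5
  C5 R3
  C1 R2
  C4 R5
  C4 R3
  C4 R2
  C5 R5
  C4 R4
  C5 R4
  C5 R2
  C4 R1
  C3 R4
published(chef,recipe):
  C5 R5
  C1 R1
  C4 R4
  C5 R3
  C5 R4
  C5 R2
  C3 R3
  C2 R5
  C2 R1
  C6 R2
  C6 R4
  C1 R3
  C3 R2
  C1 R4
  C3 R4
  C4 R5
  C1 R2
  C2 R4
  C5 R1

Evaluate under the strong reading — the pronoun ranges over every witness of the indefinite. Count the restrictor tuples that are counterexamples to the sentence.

"it" takes "a recipe" as antecedent — a donkey pronoun bound across the clause boundary.
Strong reading: for every (c,r) with tested(c,r), published(c,r).
Restrictor pairs: (C1,R1) ✓  (C1,R2) ✓  (C1,R4) ✓  (C1,R5) ✗  (C2,R5) ✓  (C3,R4) ✓  (C4,R1) ✗  (C4,R2) ✗  (C4,R3) ✗  (C4,R4) ✓  (C4,R5) ✓  (C5,R1) ✓  (C5,R2) ✓  (C5,R3) ✓  (C5,R4) ✓  (C5,R5) ✓  (C6,R4) ✓
Counterexamples (restrictor pairs failing the scope): 4.

4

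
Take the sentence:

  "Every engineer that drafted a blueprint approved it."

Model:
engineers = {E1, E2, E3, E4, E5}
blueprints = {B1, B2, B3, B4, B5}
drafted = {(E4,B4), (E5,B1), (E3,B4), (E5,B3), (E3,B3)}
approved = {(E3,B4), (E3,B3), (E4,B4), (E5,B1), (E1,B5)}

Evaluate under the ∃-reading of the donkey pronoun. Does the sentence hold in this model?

True

"it" takes "a blueprint" as antecedent — a donkey pronoun bound across the clause boundary.
Weak reading: every engineer e with some drafted-blueprint has at least one drafted-blueprint b such that approved(e,b).
Per engineer: E3:✓  E4:✓  E5:✓
Every engineer in the restrictor has a witness.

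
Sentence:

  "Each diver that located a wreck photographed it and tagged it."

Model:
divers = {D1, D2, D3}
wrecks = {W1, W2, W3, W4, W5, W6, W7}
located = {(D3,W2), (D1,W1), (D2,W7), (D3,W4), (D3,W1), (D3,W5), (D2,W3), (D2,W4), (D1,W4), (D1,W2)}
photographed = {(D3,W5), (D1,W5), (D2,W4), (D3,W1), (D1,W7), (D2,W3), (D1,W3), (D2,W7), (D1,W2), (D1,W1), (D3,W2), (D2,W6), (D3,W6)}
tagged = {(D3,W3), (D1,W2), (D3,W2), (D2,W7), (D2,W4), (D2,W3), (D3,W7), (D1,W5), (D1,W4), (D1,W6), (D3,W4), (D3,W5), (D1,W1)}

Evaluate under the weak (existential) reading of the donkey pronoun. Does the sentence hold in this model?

True

"it" takes "a wreck" as antecedent — a donkey pronoun bound across the clause boundary.
Weak reading: every diver d with some located-wreck has at least one located-wreck w such that photographed(d,w) ∧ tagged(d,w).
Per diver: D1:✓  D2:✓  D3:✓
Every diver in the restrictor has a witness.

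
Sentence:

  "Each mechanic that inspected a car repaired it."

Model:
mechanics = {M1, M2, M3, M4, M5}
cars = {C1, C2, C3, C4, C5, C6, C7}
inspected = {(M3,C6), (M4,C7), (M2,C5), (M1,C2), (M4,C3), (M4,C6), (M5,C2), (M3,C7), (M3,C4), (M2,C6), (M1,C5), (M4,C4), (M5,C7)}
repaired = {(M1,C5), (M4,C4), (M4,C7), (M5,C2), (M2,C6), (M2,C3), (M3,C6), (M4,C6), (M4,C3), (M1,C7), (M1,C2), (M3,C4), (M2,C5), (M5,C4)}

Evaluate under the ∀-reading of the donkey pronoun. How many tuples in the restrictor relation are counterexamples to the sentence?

"it" takes "a car" as antecedent — a donkey pronoun bound across the clause boundary.
Strong reading: for every (m,c) with inspected(m,c), repaired(m,c).
Restrictor pairs: (M1,C2) ✓  (M1,C5) ✓  (M2,C5) ✓  (M2,C6) ✓  (M3,C4) ✓  (M3,C6) ✓  (M3,C7) ✗  (M4,C3) ✓  (M4,C4) ✓  (M4,C6) ✓  (M4,C7) ✓  (M5,C2) ✓  (M5,C7) ✗
Counterexamples (restrictor pairs failing the scope): 2.

2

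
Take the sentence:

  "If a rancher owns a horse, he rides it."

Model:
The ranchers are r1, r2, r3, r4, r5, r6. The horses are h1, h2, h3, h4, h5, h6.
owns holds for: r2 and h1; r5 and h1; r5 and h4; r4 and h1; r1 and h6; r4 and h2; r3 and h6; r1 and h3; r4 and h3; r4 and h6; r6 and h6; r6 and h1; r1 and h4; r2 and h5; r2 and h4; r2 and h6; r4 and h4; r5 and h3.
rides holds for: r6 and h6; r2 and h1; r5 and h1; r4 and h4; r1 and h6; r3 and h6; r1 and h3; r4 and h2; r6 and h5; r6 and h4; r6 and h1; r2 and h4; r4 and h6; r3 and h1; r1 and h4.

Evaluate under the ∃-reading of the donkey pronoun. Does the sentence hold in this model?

True

"it" takes "a horse" as antecedent — a donkey pronoun bound across the clause boundary.
Weak reading: every rancher r with some owns-horse has at least one owns-horse h such that rides(r,h).
Per rancher: r1:✓  r2:✓  r3:✓  r4:✓  r5:✓  r6:✓
Every rancher in the restrictor has a witness.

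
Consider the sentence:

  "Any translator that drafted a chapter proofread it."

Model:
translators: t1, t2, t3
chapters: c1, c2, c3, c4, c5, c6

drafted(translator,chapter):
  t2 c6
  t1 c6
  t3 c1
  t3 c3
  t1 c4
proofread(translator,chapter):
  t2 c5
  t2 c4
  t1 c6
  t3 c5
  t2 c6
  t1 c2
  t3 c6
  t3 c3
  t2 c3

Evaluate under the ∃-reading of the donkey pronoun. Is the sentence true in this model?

True

"it" takes "a chapter" as antecedent — a donkey pronoun bound across the clause boundary.
Weak reading: every translator t with some drafted-chapter has at least one drafted-chapter c such that proofread(t,c).
Per translator: t1:✓  t2:✓  t3:✓
Every translator in the restrictor has a witness.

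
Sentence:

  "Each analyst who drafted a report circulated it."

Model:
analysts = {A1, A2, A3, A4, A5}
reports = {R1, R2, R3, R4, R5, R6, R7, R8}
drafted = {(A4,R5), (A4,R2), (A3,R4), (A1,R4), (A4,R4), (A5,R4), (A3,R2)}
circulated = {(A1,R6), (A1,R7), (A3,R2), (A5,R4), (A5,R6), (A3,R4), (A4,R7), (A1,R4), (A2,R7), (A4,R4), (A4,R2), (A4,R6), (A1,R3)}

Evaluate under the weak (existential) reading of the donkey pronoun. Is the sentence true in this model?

"it" takes "a report" as antecedent — a donkey pronoun bound across the clause boundary.
Weak reading: every analyst a with some drafted-report has at least one drafted-report r such that circulated(a,r).
Per analyst: A1:✓  A3:✓  A4:✓  A5:✓
Every analyst in the restrictor has a witness.

True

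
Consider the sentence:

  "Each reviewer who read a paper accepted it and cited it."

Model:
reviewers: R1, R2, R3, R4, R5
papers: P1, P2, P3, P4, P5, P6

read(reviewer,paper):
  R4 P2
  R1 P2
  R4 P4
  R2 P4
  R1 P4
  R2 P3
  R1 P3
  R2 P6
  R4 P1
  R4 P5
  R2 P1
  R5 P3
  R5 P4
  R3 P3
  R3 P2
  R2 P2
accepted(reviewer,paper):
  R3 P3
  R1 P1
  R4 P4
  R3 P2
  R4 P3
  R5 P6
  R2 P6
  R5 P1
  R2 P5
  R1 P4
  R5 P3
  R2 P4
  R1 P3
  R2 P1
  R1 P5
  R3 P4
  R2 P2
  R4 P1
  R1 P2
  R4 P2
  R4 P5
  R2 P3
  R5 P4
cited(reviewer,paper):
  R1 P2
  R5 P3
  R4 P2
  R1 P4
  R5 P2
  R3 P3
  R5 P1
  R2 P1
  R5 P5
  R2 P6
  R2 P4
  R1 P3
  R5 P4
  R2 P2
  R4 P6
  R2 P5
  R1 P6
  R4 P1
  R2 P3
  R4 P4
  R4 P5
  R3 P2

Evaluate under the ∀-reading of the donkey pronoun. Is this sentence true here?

True

"it" takes "a paper" as antecedent — a donkey pronoun bound across the clause boundary.
Strong reading: for every (r,p) with read(r,p), accepted(r,p) ∧ cited(r,p).
Restrictor pairs: (R1,P2) ✓  (R1,P3) ✓  (R1,P4) ✓  (R2,P1) ✓  (R2,P2) ✓  (R2,P3) ✓  (R2,P4) ✓  (R2,P6) ✓  (R3,P2) ✓  (R3,P3) ✓  (R4,P1) ✓  (R4,P2) ✓  (R4,P4) ✓  (R4,P5) ✓  (R5,P3) ✓  (R5,P4) ✓
Every restrictor pair satisfies the scope.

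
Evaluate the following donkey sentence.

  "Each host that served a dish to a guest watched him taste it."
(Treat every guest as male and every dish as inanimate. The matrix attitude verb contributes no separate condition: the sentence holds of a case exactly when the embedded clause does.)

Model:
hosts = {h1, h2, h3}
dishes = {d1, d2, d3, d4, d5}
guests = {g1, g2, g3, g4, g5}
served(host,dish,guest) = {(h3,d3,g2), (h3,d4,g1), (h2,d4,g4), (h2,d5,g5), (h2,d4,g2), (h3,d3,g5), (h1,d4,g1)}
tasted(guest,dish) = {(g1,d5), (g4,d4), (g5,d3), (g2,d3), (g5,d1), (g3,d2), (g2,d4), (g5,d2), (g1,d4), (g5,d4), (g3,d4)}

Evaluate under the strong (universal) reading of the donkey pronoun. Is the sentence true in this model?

"him" takes "a guest" as antecedent and "it" takes "a dish"; both are donkey pronouns co-varying with the restrictor.
Strong reading: for every (h,d,g) with served(h,d,g), tasted(g,d).
Restrictor triples: (h1,d4,g1)→tasted(g1,d4) ✓  (h2,d4,g2)→tasted(g2,d4) ✓  (h2,d4,g4)→tasted(g4,d4) ✓  (h2,d5,g5)→tasted(g5,d5) ✗  (h3,d3,g2)→tasted(g2,d3) ✓  (h3,d3,g5)→tasted(g5,d3) ✓  (h3,d4,g1)→tasted(g1,d4) ✓
Counterexample: (h2,d5,g5) — tasted(g5,d5) does not hold.

False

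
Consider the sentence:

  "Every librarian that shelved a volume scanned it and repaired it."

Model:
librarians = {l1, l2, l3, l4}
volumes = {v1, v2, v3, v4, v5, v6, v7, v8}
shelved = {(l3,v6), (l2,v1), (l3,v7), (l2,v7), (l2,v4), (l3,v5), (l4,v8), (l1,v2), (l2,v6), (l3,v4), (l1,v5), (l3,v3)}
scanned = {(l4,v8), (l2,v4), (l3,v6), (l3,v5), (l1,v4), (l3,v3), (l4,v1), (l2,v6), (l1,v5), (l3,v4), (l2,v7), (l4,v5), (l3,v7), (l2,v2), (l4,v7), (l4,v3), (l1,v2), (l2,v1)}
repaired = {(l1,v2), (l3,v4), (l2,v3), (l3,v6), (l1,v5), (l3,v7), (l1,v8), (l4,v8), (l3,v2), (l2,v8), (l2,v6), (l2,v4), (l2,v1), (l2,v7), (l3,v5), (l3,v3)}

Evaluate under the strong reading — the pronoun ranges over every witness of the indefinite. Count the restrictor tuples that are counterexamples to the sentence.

"it" takes "a volume" as antecedent — a donkey pronoun bound across the clause boundary.
Strong reading: for every (l,v) with shelved(l,v), scanned(l,v) ∧ repaired(l,v).
Restrictor pairs: (l1,v2) ✓  (l1,v5) ✓  (l2,v1) ✓  (l2,v4) ✓  (l2,v6) ✓  (l2,v7) ✓  (l3,v3) ✓  (l3,v4) ✓  (l3,v5) ✓  (l3,v6) ✓  (l3,v7) ✓  (l4,v8) ✓
Counterexamples (restrictor pairs failing the scope): 0.

0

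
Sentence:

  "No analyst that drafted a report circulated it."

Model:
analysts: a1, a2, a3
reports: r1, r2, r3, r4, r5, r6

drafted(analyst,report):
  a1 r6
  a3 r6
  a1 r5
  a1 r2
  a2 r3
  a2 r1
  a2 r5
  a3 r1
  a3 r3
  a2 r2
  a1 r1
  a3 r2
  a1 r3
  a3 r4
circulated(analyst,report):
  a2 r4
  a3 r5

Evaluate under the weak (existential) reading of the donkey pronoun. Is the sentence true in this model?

True

"it" takes "a report" as antecedent — a donkey pronoun bound across the clause boundary.
Truth condition: for no (a,r) with drafted(a,r) does circulated(a,r) hold.
Restrictor pairs — does the scope hold? (a1,r1):fails  (a1,r2):fails  (a1,r3):fails  (a1,r5):fails  (a1,r6):fails  (a2,r1):fails  (a2,r2):fails  (a2,r3):fails  (a2,r5):fails  (a3,r1):fails  (a3,r2):fails  (a3,r3):fails  (a3,r4):fails  (a3,r6):fails
Scope holds for no restrictor pair, so the sentence is true.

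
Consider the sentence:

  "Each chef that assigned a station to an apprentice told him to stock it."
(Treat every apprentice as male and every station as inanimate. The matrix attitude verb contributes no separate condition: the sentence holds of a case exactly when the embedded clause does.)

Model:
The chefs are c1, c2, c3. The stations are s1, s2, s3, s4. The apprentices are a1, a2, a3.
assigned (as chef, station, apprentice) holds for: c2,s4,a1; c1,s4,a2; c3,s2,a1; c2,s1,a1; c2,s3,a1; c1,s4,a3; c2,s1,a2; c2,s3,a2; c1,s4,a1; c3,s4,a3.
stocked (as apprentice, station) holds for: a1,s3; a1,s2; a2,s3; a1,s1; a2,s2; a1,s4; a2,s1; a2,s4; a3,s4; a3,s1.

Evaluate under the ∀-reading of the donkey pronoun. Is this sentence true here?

"him" takes "an apprentice" as antecedent and "it" takes "a station"; both are donkey pronouns co-varying with the restrictor.
Strong reading: for every (c,s,a) with assigned(c,s,a), stocked(a,s).
Restrictor triples: (c1,s4,a1)→stocked(a1,s4) ✓  (c1,s4,a2)→stocked(a2,s4) ✓  (c1,s4,a3)→stocked(a3,s4) ✓  (c2,s1,a1)→stocked(a1,s1) ✓  (c2,s1,a2)→stocked(a2,s1) ✓  (c2,s3,a1)→stocked(a1,s3) ✓  (c2,s3,a2)→stocked(a2,s3) ✓  (c2,s4,a1)→stocked(a1,s4) ✓  (c3,s2,a1)→stocked(a1,s2) ✓  (c3,s4,a3)→stocked(a3,s4) ✓
Every restrictor triple satisfies the scope.

True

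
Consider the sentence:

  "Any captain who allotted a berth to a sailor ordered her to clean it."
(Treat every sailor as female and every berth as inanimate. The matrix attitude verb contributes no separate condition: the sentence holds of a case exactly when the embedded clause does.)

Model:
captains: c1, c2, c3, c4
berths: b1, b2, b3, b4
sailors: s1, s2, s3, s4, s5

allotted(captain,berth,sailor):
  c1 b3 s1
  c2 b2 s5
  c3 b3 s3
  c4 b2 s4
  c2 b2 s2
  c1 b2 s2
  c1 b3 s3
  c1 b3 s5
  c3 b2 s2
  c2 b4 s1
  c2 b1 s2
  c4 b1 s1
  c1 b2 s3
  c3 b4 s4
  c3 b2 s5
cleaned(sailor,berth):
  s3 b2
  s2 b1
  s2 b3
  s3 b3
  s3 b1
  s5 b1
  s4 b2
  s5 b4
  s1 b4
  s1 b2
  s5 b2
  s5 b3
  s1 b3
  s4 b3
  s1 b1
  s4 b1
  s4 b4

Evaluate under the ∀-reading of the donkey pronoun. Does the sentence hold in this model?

False

"her" takes "a sailor" as antecedent and "it" takes "a berth"; both are donkey pronouns co-varying with the restrictor.
Strong reading: for every (c,b,s) with allotted(c,b,s), cleaned(s,b).
Restrictor triples: (c1,b2,s2)→cleaned(s2,b2) ✗  (c1,b2,s3)→cleaned(s3,b2) ✓  (c1,b3,s1)→cleaned(s1,b3) ✓  (c1,b3,s3)→cleaned(s3,b3) ✓  (c1,b3,s5)→cleaned(s5,b3) ✓  (c2,b1,s2)→cleaned(s2,b1) ✓  (c2,b2,s2)→cleaned(s2,b2) ✗  (c2,b2,s5)→cleaned(s5,b2) ✓  (c2,b4,s1)→cleaned(s1,b4) ✓  (c3,b2,s2)→cleaned(s2,b2) ✗  (c3,b2,s5)→cleaned(s5,b2) ✓  (c3,b3,s3)→cleaned(s3,b3) ✓  (c3,b4,s4)→cleaned(s4,b4) ✓  (c4,b1,s1)→cleaned(s1,b1) ✓  (c4,b2,s4)→cleaned(s4,b2) ✓
Counterexample: (c1,b2,s2) — cleaned(s2,b2) does not hold.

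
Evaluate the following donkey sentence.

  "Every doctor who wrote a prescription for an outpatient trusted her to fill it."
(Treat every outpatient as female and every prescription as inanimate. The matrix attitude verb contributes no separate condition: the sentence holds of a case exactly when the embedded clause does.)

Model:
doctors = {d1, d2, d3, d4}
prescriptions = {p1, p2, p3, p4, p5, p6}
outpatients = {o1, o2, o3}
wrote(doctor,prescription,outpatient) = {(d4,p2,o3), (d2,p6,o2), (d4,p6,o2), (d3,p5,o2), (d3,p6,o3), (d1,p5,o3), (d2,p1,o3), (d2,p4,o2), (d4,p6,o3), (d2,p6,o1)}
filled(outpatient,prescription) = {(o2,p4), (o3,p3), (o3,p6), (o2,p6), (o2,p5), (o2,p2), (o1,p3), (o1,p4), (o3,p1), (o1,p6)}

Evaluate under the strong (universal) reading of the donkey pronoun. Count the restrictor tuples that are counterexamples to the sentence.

"her" takes "an outpatient" as antecedent and "it" takes "a prescription"; both are donkey pronouns co-varying with the restrictor.
Strong reading: for every (d,p,o) with wrote(d,p,o), filled(o,p).
Restrictor triples: (d1,p5,o3)→filled(o3,p5) ✗  (d2,p1,o3)→filled(o3,p1) ✓  (d2,p4,o2)→filled(o2,p4) ✓  (d2,p6,o1)→filled(o1,p6) ✓  (d2,p6,o2)→filled(o2,p6) ✓  (d3,p5,o2)→filled(o2,p5) ✓  (d3,p6,o3)→filled(o3,p6) ✓  (d4,p2,o3)→filled(o3,p2) ✗  (d4,p6,o2)→filled(o2,p6) ✓  (d4,p6,o3)→filled(o3,p6) ✓
Counterexamples (restrictor triples failing the scope): 2.

2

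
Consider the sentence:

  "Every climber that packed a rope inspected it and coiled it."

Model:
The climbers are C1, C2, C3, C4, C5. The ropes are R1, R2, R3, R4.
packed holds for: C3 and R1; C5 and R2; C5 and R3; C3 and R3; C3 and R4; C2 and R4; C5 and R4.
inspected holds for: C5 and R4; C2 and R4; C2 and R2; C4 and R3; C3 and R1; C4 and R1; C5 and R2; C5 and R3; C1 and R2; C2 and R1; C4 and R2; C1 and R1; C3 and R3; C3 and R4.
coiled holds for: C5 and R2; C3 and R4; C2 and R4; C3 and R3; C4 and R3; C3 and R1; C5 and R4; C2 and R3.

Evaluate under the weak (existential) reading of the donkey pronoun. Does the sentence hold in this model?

"it" takes "a rope" as antecedent — a donkey pronoun bound across the clause boundary.
Weak reading: every climber c with some packed-rope has at least one packed-rope r such that inspected(c,r) ∧ coiled(c,r).
Per climber: C2:✓  C3:✓  C5:✓
Every climber in the restrictor has a witness.

True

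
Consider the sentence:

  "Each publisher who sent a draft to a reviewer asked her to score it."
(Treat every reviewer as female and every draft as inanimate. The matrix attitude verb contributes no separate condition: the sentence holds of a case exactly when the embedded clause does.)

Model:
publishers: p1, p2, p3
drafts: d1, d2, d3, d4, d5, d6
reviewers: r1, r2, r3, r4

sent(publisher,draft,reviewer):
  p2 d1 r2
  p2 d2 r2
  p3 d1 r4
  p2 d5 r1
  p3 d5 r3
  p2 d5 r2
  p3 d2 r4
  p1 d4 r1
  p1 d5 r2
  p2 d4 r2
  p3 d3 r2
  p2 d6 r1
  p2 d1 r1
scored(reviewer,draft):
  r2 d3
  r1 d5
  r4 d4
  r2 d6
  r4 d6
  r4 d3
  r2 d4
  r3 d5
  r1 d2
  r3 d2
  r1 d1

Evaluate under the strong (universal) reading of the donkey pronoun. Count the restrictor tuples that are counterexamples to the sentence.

"her" takes "a reviewer" as antecedent and "it" takes "a draft"; both are donkey pronouns co-varying with the restrictor.
Strong reading: for every (p,d,r) with sent(p,d,r), scored(r,d).
Restrictor triples: (p1,d4,r1)→scored(r1,d4) ✗  (p1,d5,r2)→scored(r2,d5) ✗  (p2,d1,r1)→scored(r1,d1) ✓  (p2,d1,r2)→scored(r2,d1) ✗  (p2,d2,r2)→scored(r2,d2) ✗  (p2,d4,r2)→scored(r2,d4) ✓  (p2,d5,r1)→scored(r1,d5) ✓  (p2,d5,r2)→scored(r2,d5) ✗  (p2,d6,r1)→scored(r1,d6) ✗  (p3,d1,r4)→scored(r4,d1) ✗  (p3,d2,r4)→scored(r4,d2) ✗  (p3,d3,r2)→scored(r2,d3) ✓  (p3,d5,r3)→scored(r3,d5) ✓
Counterexamples (restrictor triples failing the scope): 8.

8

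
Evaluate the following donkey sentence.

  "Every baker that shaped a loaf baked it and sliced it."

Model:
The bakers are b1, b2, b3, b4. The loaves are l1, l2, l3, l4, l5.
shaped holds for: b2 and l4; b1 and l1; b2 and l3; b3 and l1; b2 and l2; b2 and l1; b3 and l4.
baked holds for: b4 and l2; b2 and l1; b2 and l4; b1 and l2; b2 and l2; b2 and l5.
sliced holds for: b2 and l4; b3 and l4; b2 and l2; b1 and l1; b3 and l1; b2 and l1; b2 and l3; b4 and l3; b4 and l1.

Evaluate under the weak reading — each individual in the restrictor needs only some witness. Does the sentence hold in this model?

False

"it" takes "a loaf" as antecedent — a donkey pronoun bound across the clause boundary.
Weak reading: every baker b with some shaped-loaf has at least one shaped-loaf l such that baked(b,l) ∧ sliced(b,l).
Per baker: b1:✗  b2:✓  b3:✗
b1 has no witness among its shaped-loaves.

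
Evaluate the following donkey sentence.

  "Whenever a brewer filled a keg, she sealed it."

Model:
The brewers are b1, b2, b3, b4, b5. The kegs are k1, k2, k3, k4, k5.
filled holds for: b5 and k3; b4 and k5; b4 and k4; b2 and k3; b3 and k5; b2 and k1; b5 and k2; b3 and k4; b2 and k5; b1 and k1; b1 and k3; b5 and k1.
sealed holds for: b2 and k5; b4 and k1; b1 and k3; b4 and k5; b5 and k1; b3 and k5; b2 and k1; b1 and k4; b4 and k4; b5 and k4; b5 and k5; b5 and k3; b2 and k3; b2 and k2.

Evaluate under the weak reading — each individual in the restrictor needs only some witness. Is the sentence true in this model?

True

"it" takes "a keg" as antecedent — a donkey pronoun bound across the clause boundary.
Weak reading: every brewer b with some filled-keg has at least one filled-keg k such that sealed(b,k).
Per brewer: b1:✓  b2:✓  b3:✓  b4:✓  b5:✓
Every brewer in the restrictor has a witness.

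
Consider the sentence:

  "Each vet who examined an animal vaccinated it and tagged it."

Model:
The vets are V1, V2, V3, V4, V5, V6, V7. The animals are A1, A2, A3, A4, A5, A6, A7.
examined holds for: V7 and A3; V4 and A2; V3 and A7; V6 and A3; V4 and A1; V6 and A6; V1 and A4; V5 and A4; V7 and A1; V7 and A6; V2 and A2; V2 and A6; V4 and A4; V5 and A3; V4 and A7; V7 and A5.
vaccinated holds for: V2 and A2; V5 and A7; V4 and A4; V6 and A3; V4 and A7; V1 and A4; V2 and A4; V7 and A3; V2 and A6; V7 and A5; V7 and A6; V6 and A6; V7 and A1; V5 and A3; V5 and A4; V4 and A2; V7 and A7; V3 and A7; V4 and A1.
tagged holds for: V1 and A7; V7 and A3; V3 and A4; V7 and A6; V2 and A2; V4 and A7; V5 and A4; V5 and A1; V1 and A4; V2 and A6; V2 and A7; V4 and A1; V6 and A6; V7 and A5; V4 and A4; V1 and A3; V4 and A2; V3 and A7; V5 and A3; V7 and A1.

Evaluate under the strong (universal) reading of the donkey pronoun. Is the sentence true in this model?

False

"it" takes "an animal" as antecedent — a donkey pronoun bound across the clause boundary.
Strong reading: for every (v,a) with examined(v,a), vaccinated(v,a) ∧ tagged(v,a).
Restrictor pairs: (V1,A4) ✓  (V2,A2) ✓  (V2,A6) ✓  (V3,A7) ✓  (V4,A1) ✓  (V4,A2) ✓  (V4,A4) ✓  (V4,A7) ✓  (V5,A3) ✓  (V5,A4) ✓  (V6,A3) ✗  (V6,A6) ✓  (V7,A1) ✓  (V7,A3) ✓  (V7,A5) ✓  (V7,A6) ✓
Counterexample: (V6,A3) is in examined but fails the scope.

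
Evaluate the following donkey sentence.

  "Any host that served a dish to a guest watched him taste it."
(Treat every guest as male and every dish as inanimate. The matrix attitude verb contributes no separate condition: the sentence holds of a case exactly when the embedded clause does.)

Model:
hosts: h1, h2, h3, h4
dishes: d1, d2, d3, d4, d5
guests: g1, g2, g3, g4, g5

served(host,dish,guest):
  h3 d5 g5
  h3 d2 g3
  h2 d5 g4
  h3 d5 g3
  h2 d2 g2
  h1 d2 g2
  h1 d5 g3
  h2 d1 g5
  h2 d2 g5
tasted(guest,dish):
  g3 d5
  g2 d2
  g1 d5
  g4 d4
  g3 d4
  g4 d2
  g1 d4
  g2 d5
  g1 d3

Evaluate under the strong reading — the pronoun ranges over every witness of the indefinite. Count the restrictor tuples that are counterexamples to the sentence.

5

"him" takes "a guest" as antecedent and "it" takes "a dish"; both are donkey pronouns co-varying with the restrictor.
Strong reading: for every (h,d,g) with served(h,d,g), tasted(g,d).
Restrictor triples: (h1,d2,g2)→tasted(g2,d2) ✓  (h1,d5,g3)→tasted(g3,d5) ✓  (h2,d1,g5)→tasted(g5,d1) ✗  (h2,d2,g2)→tasted(g2,d2) ✓  (h2,d2,g5)→tasted(g5,d2) ✗  (h2,d5,g4)→tasted(g4,d5) ✗  (h3,d2,g3)→tasted(g3,d2) ✗  (h3,d5,g3)→tasted(g3,d5) ✓  (h3,d5,g5)→tasted(g5,d5) ✗
Counterexamples (restrictor triples failing the scope): 5.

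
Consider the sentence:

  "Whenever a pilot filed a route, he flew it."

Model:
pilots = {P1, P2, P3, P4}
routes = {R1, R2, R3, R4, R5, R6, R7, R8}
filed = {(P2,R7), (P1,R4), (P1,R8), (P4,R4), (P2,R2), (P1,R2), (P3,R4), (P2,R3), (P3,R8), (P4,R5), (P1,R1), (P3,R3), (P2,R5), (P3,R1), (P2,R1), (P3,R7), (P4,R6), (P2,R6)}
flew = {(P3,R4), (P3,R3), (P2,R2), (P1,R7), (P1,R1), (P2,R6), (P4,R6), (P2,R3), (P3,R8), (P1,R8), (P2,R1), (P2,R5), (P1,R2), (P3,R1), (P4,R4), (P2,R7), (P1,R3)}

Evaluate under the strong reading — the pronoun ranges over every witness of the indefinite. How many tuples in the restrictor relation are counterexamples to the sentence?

3

"it" takes "a route" as antecedent — a donkey pronoun bound across the clause boundary.
Strong reading: for every (p,r) with filed(p,r), flew(p,r).
Restrictor pairs: (P1,R1) ✓  (P1,R2) ✓  (P1,R4) ✗  (P1,R8) ✓  (P2,R1) ✓  (P2,R2) ✓  (P2,R3) ✓  (P2,R5) ✓  (P2,R6) ✓  (P2,R7) ✓  (P3,R1) ✓  (P3,R3) ✓  (P3,R4) ✓  (P3,R7) ✗  (P3,R8) ✓  (P4,R4) ✓  (P4,R5) ✗  (P4,R6) ✓
Counterexamples (restrictor pairs failing the scope): 3.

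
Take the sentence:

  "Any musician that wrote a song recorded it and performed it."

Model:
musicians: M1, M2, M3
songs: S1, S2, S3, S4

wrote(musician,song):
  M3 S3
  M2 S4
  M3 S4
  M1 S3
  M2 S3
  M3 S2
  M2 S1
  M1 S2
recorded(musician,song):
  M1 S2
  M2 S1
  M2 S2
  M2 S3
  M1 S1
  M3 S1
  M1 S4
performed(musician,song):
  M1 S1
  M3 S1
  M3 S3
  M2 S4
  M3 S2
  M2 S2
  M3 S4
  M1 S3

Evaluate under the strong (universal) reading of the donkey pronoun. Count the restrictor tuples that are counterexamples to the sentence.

8

"it" takes "a song" as antecedent — a donkey pronoun bound across the clause boundary.
Strong reading: for every (m,s) with wrote(m,s), recorded(m,s) ∧ performed(m,s).
Restrictor pairs: (M1,S2) ✗  (M1,S3) ✗  (M2,S1) ✗  (M2,S3) ✗  (M2,S4) ✗  (M3,S2) ✗  (M3,S3) ✗  (M3,S4) ✗
Counterexamples (restrictor pairs failing the scope): 8.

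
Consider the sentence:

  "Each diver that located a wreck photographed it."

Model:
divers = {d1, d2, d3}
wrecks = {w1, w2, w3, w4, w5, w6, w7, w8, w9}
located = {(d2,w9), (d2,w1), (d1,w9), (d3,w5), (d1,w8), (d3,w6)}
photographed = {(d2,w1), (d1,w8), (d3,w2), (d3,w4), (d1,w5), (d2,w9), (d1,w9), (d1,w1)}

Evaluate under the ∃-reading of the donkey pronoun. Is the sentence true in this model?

False

"it" takes "a wreck" as antecedent — a donkey pronoun bound across the clause boundary.
Weak reading: every diver d with some located-wreck has at least one located-wreck w such that photographed(d,w).
Per diver: d1:✓  d2:✓  d3:✗
d3 has no witness among its located-wrecks.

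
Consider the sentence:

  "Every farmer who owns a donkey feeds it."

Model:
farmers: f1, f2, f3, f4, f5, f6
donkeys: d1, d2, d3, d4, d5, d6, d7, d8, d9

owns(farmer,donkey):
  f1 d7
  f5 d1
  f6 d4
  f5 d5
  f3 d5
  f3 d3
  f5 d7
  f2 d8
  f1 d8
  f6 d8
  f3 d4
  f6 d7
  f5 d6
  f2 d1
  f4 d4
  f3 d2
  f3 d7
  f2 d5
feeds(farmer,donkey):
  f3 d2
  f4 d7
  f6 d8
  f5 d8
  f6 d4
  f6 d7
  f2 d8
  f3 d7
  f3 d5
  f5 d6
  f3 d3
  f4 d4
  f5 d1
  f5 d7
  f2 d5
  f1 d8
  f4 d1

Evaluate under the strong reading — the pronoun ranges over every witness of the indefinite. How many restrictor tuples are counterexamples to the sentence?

4

"it" takes "a donkey" as antecedent — a donkey pronoun bound across the clause boundary.
Strong reading: for every (f,d) with owns(f,d), feeds(f,d).
Restrictor pairs: (f1,d7) ✗  (f1,d8) ✓  (f2,d1) ✗  (f2,d5) ✓  (f2,d8) ✓  (f3,d2) ✓  (f3,d3) ✓  (f3,d4) ✗  (f3,d5) ✓  (f3,d7) ✓  (f4,d4) ✓  (f5,d1) ✓  (f5,d5) ✗  (f5,d6) ✓  (f5,d7) ✓  (f6,d4) ✓  (f6,d7) ✓  (f6,d8) ✓
Counterexamples (restrictor pairs failing the scope): 4.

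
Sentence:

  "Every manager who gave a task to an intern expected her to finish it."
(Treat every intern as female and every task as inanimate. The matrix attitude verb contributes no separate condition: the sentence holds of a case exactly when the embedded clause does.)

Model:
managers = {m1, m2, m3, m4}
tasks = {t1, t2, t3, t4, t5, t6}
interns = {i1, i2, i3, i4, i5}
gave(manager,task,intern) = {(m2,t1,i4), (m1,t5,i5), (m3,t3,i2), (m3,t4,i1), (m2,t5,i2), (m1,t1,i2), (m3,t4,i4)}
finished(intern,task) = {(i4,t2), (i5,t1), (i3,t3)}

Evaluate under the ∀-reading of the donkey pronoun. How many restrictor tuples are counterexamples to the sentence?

"her" takes "an intern" as antecedent and "it" takes "a task"; both are donkey pronouns co-varying with the restrictor.
Strong reading: for every (m,t,i) with gave(m,t,i), finished(i,t).
Restrictor triples: (m1,t1,i2)→finished(i2,t1) ✗  (m1,t5,i5)→finished(i5,t5) ✗  (m2,t1,i4)→finished(i4,t1) ✗  (m2,t5,i2)→finished(i2,t5) ✗  (m3,t3,i2)→finished(i2,t3) ✗  (m3,t4,i1)→finished(i1,t4) ✗  (m3,t4,i4)→finished(i4,t4) ✗
Counterexamples (restrictor triples failing the scope): 7.

7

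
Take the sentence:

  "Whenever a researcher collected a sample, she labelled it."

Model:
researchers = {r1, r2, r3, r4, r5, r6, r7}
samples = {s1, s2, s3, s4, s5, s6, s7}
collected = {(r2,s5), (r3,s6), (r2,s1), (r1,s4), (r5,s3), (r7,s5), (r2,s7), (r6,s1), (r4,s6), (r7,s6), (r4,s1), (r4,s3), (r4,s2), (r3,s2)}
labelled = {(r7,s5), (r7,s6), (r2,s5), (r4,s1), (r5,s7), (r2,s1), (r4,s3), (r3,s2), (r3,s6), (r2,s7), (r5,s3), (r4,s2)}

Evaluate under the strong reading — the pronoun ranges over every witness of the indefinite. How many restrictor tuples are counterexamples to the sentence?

"it" takes "a sample" as antecedent — a donkey pronoun bound across the clause boundary.
Strong reading: for every (r,s) with collected(r,s), labelled(r,s).
Restrictor pairs: (r1,s4) ✗  (r2,s1) ✓  (r2,s5) ✓  (r2,s7) ✓  (r3,s2) ✓  (r3,s6) ✓  (r4,s1) ✓  (r4,s2) ✓  (r4,s3) ✓  (r4,s6) ✗  (r5,s3) ✓  (r6,s1) ✗  (r7,s5) ✓  (r7,s6) ✓
Counterexamples (restrictor pairs failing the scope): 3.

3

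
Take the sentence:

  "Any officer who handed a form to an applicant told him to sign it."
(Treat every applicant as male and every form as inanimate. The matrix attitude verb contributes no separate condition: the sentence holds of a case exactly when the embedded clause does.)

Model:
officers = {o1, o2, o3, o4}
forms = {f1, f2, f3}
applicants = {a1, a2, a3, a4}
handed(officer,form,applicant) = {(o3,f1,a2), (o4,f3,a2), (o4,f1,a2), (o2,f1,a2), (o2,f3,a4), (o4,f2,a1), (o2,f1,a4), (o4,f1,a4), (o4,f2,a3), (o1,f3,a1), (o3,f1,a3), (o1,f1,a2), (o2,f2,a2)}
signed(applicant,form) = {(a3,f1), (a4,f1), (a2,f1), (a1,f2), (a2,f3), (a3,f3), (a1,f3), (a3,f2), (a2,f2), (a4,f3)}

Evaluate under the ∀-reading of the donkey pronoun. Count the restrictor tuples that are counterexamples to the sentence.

0

"him" takes "an applicant" as antecedent and "it" takes "a form"; both are donkey pronouns co-varying with the restrictor.
Strong reading: for every (o,f,a) with handed(o,f,a), signed(a,f).
Restrictor triples: (o1,f1,a2)→signed(a2,f1) ✓  (o1,f3,a1)→signed(a1,f3) ✓  (o2,f1,a2)→signed(a2,f1) ✓  (o2,f1,a4)→signed(a4,f1) ✓  (o2,f2,a2)→signed(a2,f2) ✓  (o2,f3,a4)→signed(a4,f3) ✓  (o3,f1,a2)→signed(a2,f1) ✓  (o3,f1,a3)→signed(a3,f1) ✓  (o4,f1,a2)→signed(a2,f1) ✓  (o4,f1,a4)→signed(a4,f1) ✓  (o4,f2,a1)→signed(a1,f2) ✓  (o4,f2,a3)→signed(a3,f2) ✓  (o4,f3,a2)→signed(a2,f3) ✓
Counterexamples (restrictor triples failing the scope): 0.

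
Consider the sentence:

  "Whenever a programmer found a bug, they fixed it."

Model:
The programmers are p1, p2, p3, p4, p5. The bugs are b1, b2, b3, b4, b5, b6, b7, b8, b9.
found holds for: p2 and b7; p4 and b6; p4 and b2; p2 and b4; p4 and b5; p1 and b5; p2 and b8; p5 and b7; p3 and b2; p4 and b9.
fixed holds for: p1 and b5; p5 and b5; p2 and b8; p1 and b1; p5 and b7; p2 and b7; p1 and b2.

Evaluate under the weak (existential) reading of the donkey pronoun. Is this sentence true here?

"it" takes "a bug" as antecedent — a donkey pronoun bound across the clause boundary.
Weak reading: every programmer p with some found-bug has at least one found-bug b such that fixed(p,b).
Per programmer: p1:✓  p2:✓  p3:✗  p4:✗  p5:✓
p3 has no witness among its found-bugs.

False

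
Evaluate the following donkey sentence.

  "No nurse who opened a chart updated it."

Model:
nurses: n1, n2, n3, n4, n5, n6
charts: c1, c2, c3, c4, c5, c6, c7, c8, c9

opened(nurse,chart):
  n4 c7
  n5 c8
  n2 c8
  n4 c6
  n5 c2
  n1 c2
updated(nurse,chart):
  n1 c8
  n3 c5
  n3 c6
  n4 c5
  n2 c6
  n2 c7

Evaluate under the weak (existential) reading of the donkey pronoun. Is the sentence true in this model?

"it" takes "a chart" as antecedent — a donkey pronoun bound across the clause boundary.
Truth condition: for no (n,c) with opened(n,c) does updated(n,c) hold.
Restrictor pairs — does the scope hold? (n1,c2):fails  (n2,c8):fails  (n4,c6):fails  (n4,c7):fails  (n5,c2):fails  (n5,c8):fails
Scope holds for no restrictor pair, so the sentence is true.

True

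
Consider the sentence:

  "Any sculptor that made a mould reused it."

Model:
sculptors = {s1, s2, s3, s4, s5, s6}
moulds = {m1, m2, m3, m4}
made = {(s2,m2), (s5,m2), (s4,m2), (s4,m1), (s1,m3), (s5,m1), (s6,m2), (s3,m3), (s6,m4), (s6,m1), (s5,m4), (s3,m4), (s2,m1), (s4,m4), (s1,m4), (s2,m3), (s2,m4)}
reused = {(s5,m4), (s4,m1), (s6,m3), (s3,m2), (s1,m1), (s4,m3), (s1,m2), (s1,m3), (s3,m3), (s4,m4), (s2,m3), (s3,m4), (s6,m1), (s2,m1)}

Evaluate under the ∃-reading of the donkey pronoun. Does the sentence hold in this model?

"it" takes "a mould" as antecedent — a donkey pronoun bound across the clause boundary.
Weak reading: every sculptor s with some made-mould has at least one made-mould m such that reused(s,m).
Per sculptor: s1:✓  s2:✓  s3:✓  s4:✓  s5:✓  s6:✓
Every sculptor in the restrictor has a witness.

True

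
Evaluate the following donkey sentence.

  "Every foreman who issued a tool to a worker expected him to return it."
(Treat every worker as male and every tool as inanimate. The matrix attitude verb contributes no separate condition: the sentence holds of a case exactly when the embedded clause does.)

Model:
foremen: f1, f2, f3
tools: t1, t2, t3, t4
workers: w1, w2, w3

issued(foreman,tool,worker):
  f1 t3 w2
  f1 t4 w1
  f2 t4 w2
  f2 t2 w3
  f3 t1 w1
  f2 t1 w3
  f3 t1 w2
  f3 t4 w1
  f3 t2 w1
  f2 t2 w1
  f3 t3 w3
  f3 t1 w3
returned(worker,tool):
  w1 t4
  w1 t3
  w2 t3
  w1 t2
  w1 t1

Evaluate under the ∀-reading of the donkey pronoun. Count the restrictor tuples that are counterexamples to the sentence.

"him" takes "a worker" as antecedent and "it" takes "a tool"; both are donkey pronouns co-varying with the restrictor.
Strong reading: for every (f,t,w) with issued(f,t,w), returned(w,t).
Restrictor triples: (f1,t3,w2)→returned(w2,t3) ✓  (f1,t4,w1)→returned(w1,t4) ✓  (f2,t1,w3)→returned(w3,t1) ✗  (f2,t2,w1)→returned(w1,t2) ✓  (f2,t2,w3)→returned(w3,t2) ✗  (f2,t4,w2)→returned(w2,t4) ✗  (f3,t1,w1)→returned(w1,t1) ✓  (f3,t1,w2)→returned(w2,t1) ✗  (f3,t1,w3)→returned(w3,t1) ✗  (f3,t2,w1)→returned(w1,t2) ✓  (f3,t3,w3)→returned(w3,t3) ✗  (f3,t4,w1)→returned(w1,t4) ✓
Counterexamples (restrictor triples failing the scope): 6.

6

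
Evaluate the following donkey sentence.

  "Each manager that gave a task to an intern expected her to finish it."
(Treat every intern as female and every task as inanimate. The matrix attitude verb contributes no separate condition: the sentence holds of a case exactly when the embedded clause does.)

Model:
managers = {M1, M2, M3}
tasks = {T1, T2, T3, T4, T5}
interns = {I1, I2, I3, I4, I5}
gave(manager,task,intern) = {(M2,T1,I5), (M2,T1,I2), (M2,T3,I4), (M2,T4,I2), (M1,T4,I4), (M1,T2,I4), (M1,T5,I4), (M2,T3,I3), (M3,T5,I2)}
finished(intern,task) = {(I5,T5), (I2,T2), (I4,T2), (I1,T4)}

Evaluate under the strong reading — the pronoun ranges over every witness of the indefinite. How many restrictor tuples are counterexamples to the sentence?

8

"her" takes "an intern" as antecedent and "it" takes "a task"; both are donkey pronouns co-varying with the restrictor.
Strong reading: for every (m,t,i) with gave(m,t,i), finished(i,t).
Restrictor triples: (M1,T2,I4)→finished(I4,T2) ✓  (M1,T4,I4)→finished(I4,T4) ✗  (M1,T5,I4)→finished(I4,T5) ✗  (M2,T1,I2)→finished(I2,T1) ✗  (M2,T1,I5)→finished(I5,T1) ✗  (M2,T3,I3)→finished(I3,T3) ✗  (M2,T3,I4)→finished(I4,T3) ✗  (M2,T4,I2)→finished(I2,T4) ✗  (M3,T5,I2)→finished(I2,T5) ✗
Counterexamples (restrictor triples failing the scope): 8.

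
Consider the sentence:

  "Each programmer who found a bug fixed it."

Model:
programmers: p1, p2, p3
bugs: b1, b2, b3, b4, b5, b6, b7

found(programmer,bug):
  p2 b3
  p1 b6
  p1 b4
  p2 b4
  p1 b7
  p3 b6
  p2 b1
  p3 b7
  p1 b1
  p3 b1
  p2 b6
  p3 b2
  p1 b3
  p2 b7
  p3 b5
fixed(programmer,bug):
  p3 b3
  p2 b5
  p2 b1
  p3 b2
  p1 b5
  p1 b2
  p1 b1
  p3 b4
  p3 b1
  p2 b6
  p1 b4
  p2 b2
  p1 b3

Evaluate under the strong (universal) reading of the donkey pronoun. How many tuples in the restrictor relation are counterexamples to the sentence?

8

"it" takes "a bug" as antecedent — a donkey pronoun bound across the clause boundary.
Strong reading: for every (p,b) with found(p,b), fixed(p,b).
Restrictor pairs: (p1,b1) ✓  (p1,b3) ✓  (p1,b4) ✓  (p1,b6) ✗  (p1,b7) ✗  (p2,b1) ✓  (p2,b3) ✗  (p2,b4) ✗  (p2,b6) ✓  (p2,b7) ✗  (p3,b1) ✓  (p3,b2) ✓  (p3,b5) ✗  (p3,b6) ✗  (p3,b7) ✗
Counterexamples (restrictor pairs failing the scope): 8.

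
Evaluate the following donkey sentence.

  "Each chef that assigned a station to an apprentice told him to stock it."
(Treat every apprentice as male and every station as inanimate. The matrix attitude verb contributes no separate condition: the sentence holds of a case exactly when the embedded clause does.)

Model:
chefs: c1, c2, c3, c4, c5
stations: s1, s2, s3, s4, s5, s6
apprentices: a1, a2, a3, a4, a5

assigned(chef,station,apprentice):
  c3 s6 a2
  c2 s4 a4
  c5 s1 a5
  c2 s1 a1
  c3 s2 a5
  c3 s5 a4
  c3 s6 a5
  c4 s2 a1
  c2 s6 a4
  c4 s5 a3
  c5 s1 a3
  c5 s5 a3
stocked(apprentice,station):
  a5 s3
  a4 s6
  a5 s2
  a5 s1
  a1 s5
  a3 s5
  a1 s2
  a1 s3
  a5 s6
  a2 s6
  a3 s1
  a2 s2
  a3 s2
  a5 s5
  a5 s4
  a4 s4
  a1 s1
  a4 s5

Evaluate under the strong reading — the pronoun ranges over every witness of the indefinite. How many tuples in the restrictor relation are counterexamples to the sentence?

0

"him" takes "an apprentice" as antecedent and "it" takes "a station"; both are donkey pronouns co-varying with the restrictor.
Strong reading: for every (c,s,a) with assigned(c,s,a), stocked(a,s).
Restrictor triples: (c2,s1,a1)→stocked(a1,s1) ✓  (c2,s4,a4)→stocked(a4,s4) ✓  (c2,s6,a4)→stocked(a4,s6) ✓  (c3,s2,a5)→stocked(a5,s2) ✓  (c3,s5,a4)→stocked(a4,s5) ✓  (c3,s6,a2)→stocked(a2,s6) ✓  (c3,s6,a5)→stocked(a5,s6) ✓  (c4,s2,a1)→stocked(a1,s2) ✓  (c4,s5,a3)→stocked(a3,s5) ✓  (c5,s1,a3)→stocked(a3,s1) ✓  (c5,s1,a5)→stocked(a5,s1) ✓  (c5,s5,a3)→stocked(a3,s5) ✓
Counterexamples (restrictor triples failing the scope): 0.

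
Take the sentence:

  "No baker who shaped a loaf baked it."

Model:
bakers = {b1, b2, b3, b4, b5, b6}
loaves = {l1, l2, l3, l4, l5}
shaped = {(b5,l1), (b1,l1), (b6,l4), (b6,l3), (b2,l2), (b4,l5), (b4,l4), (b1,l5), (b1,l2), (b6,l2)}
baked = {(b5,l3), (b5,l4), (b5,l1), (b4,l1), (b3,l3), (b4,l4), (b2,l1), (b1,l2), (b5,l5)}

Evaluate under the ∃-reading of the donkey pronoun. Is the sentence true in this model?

False

"it" takes "a loaf" as antecedent — a donkey pronoun bound across the clause boundary.
Truth condition: for no (b,l) with shaped(b,l) does baked(b,l) hold.
Restrictor pairs — does the scope hold? (b1,l1):fails  (b1,l2):holds  (b1,l5):fails  (b2,l2):fails  (b4,l4):holds  (b4,l5):fails  (b5,l1):holds  (b6,l2):fails  (b6,l3):fails  (b6,l4):fails
Scope holds for 3 pair(s), so the sentence is false.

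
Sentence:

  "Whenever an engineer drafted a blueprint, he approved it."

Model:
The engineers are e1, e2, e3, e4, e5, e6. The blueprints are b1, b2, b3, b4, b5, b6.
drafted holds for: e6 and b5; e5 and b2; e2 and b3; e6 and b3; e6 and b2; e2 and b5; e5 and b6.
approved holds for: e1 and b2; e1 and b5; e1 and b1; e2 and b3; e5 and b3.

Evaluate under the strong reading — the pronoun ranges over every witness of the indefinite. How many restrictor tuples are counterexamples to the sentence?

"it" takes "a blueprint" as antecedent — a donkey pronoun bound across the clause boundary.
Strong reading: for every (e,b) with drafted(e,b), approved(e,b).
Restrictor pairs: (e2,b3) ✓  (e2,b5) ✗  (e5,b2) ✗  (e5,b6) ✗  (e6,b2) ✗  (e6,b3) ✗  (e6,b5) ✗
Counterexamples (restrictor pairs failing the scope): 6.

6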